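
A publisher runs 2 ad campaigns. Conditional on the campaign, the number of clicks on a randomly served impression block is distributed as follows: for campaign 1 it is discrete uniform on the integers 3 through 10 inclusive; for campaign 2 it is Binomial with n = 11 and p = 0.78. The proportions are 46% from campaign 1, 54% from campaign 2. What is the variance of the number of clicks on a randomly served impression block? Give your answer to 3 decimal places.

Per component, 1: μ=6.5, E[X²]=47.5; 2: μ=8.58, E[X²]=75.504.
E[X] = 0.46·6.5 + 0.54·8.58 = 7.6232.
E[X²] = 0.46·47.5 + 0.54·75.504 = 62.6222.
Var(X) = E[X²] − (E[X])² = 62.6222 − 58.1132 = 4.50898.

4.509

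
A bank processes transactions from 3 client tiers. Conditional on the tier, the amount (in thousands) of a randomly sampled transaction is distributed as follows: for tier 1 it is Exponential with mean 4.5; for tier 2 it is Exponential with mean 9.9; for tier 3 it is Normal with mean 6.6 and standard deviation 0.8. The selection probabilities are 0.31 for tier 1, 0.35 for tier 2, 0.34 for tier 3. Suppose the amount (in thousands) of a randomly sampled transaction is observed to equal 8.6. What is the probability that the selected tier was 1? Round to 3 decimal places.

Likelihoods f(8.6 | ·): 1: 0.0328702; 2: 0.0423739; 3: 0.0219104.
Posterior ∝ prior × likelihood. Numerator for 1: 0.31·0.0328702 = 0.0101898.
Normalizing constant: 0.31·0.0328702 + 0.35·0.0423739 + 0.34·0.0219104 = 0.0324702.
P(1 | observation) = 0.0101898 / 0.0324702 = 0.313819.

0.314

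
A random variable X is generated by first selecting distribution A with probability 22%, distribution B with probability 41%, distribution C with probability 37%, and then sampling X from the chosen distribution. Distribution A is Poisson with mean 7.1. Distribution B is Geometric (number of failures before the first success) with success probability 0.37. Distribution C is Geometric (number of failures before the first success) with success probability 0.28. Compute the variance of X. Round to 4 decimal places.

Per component, A: μ=7.1, E[X²]=57.51; B: μ=1.7027, E[X²]=7.5011; C: μ=2.57143, E[X²]=15.7959.
E[X] = 0.22·7.1 + 0.41·1.7027 + 0.37·2.57143 = 3.21154.
E[X²] = 0.22·57.51 + 0.41·7.5011 + 0.37·15.7959 = 21.5721.
Var(X) = E[X²] − (E[X])² = 21.5721 − 10.314 = 11.2582.

11.2582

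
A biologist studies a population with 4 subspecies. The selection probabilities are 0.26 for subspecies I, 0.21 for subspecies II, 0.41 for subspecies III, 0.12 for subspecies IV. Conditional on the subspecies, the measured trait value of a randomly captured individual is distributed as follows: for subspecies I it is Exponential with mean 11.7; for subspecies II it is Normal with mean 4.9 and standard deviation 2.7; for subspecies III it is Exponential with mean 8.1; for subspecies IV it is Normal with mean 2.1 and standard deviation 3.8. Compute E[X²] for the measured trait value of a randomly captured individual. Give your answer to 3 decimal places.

For each component E[X²] = Var + (mean)², giving I: 273.78; II: 31.3; III: 131.22; IV: 18.85.
Overall E[X²] = 0.26·273.78 + 0.21·31.3 + 0.41·131.22 + 0.12·18.85 = 133.818.

133.818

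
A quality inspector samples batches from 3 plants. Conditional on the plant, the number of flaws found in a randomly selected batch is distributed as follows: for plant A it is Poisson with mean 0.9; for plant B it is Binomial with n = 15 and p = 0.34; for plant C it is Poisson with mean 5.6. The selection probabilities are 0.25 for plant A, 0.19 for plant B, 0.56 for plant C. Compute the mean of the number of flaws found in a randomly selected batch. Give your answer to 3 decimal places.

4.330

Component means — A: 0.9; B: 5.1; C: 5.6.
E[X] = 0.25·0.9 + 0.19·5.1 + 0.56·5.6 = 4.33.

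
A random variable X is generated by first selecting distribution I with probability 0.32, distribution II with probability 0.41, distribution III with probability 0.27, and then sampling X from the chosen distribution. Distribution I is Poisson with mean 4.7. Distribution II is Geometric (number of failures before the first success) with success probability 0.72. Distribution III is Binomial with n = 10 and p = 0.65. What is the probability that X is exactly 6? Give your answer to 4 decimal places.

Conditional on each component, P(X = 6): I: 0.136167; II: 0.000346961; III: 0.237668.
By total probability, P(X = 6) = 0.32·0.136167 + 0.41·0.000346961 + 0.27·0.237668 = 0.107886.

0.1079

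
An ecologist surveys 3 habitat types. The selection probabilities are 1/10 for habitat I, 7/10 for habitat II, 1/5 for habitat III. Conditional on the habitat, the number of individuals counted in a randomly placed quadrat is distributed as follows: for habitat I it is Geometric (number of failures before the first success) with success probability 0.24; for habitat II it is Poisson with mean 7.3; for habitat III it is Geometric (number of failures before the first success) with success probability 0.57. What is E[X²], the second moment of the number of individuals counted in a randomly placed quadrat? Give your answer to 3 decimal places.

45.114

For each component E[X²] = Var + (mean)², giving I: 23.2222; II: 60.59; III: 1.89258.
Overall E[X²] = 0.1·23.2222 + 0.7·60.59 + 0.2·1.89258 = 45.1137.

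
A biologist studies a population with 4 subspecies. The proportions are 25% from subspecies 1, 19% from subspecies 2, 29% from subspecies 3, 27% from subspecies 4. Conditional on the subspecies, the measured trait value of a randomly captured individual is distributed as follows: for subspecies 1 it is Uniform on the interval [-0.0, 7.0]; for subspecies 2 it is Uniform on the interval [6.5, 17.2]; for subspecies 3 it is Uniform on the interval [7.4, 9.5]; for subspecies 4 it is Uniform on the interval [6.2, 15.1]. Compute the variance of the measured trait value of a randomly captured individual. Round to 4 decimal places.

Per component, 1: μ=3.5, E[X²]=16.3333; 2: μ=11.85, E[X²]=149.963; 3: μ=8.45, E[X²]=71.77; 4: μ=10.65, E[X²]=120.023.
E[X] = 0.25·3.5 + 0.19·11.85 + 0.29·8.45 + 0.27·10.65 = 8.4525.
E[X²] = 0.25·16.3333 + 0.19·149.963 + 0.29·71.77 + 0.27·120.023 = 85.796.
Var(X) = E[X²] − (E[X])² = 85.796 − 71.4448 = 14.3512.

14.3512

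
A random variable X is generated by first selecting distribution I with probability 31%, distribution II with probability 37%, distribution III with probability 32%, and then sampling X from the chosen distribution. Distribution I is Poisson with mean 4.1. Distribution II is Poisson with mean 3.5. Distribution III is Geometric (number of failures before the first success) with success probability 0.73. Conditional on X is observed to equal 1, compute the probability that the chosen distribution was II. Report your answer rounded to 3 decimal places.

Likelihoods P(X=1 | ·): I: 0.067948; II: 0.105691; III: 0.1971.
Posterior ∝ prior × likelihood. Numerator for II: 0.37·0.105691 = 0.0391056.
Normalizing constant: 0.31·0.067948 + 0.37·0.105691 + 0.32·0.1971 = 0.123241.
P(II | observation) = 0.0391056 / 0.123241 = 0.317309.

0.317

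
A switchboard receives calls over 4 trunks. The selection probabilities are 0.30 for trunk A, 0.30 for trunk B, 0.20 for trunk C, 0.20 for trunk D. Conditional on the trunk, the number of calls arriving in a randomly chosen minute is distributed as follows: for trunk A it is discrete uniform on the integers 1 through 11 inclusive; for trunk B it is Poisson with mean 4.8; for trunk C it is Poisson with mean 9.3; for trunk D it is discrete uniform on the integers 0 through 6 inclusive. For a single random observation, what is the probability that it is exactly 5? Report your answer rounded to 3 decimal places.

Conditional on each trunk, P(X = 5): A: 0.0909091; B: 0.174748; C: 0.0530023; D: 0.142857.
By total probability, P(X = 5) = 0.3·0.0909091 + 0.3·0.174748 + 0.2·0.0530023 + 0.2·0.142857 = 0.118869.

0.119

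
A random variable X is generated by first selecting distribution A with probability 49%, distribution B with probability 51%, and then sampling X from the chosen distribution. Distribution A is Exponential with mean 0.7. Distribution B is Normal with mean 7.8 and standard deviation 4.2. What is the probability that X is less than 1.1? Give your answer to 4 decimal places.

Conditional on each component, P(X < 1.1): A: 0.792252; B: 0.0553295.
By total probability, P(X < 1.1) = 0.49·0.792252 + 0.51·0.0553295 = 0.416421.

0.4164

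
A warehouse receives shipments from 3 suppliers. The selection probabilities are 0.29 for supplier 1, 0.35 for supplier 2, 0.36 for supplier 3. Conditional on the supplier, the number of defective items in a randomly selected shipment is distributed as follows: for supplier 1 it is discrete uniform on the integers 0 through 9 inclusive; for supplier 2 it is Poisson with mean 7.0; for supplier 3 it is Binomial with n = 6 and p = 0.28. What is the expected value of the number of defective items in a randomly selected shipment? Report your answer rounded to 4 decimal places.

Component means — 1: 4.5; 2: 7; 3: 1.68.
E[X] = 0.29·4.5 + 0.35·7 + 0.36·1.68 = 4.3598.

4.3598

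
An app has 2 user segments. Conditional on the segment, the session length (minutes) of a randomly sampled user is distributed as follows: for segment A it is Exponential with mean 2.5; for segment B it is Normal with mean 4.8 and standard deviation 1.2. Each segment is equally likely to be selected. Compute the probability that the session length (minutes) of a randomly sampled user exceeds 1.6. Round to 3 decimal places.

Conditional on each segment, P(X > 1.6): A: 0.527292; B: 0.99617.
By total probability, P(X > 1.6) = 0.5·0.527292 + 0.5·0.99617 = 0.761731.

0.762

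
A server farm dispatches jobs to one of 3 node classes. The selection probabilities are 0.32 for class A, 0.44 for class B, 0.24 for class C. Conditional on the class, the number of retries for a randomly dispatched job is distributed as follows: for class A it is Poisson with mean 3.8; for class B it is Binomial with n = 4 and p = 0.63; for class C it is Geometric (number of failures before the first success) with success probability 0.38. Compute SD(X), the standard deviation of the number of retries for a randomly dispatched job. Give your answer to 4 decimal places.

Per component, A: μ=3.8, E[X²]=18.24; B: μ=2.52, E[X²]=7.2828; C: μ=1.63158, E[X²]=6.95568.
E[X] = 0.32·3.8 + 0.44·2.52 + 0.24·1.63158 = 2.71638.
E[X²] = 0.32·18.24 + 0.44·7.2828 + 0.24·6.95568 = 10.7106.
Var(X) = E[X²] − (E[X])² = 10.7106 − 7.37871 = 3.33188.
SD(X) = √3.33188 = 1.82534.

1.8253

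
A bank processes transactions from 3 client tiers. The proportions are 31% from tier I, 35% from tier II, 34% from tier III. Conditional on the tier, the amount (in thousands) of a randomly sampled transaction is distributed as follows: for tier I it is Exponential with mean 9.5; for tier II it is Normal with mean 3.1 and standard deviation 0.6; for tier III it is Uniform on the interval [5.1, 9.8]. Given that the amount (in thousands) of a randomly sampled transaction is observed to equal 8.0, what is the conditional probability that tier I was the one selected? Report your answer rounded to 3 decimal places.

0.163

Likelihoods f(8.0 | ·): I: 0.0453476; II: 2.18899e-15; III: 0.212766.
Posterior ∝ prior × likelihood. Numerator for I: 0.31·0.0453476 = 0.0140578.
Normalizing constant: 0.31·0.0453476 + 0.35·2.18899e-15 + 0.34·0.212766 = 0.0863982.
P(I | observation) = 0.0140578 / 0.0863982 = 0.162709.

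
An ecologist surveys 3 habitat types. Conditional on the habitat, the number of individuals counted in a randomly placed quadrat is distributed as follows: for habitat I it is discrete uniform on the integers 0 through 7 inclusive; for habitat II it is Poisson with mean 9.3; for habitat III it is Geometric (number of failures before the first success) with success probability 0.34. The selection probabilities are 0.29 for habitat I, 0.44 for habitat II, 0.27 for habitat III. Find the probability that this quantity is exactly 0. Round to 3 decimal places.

Conditional on each habitat, P(X = 0): I: 0.125; II: 9.14242e-05; III: 0.34.
By total probability, P(X = 0) = 0.29·0.125 + 0.44·9.14242e-05 + 0.27·0.34 = 0.12809.

0.128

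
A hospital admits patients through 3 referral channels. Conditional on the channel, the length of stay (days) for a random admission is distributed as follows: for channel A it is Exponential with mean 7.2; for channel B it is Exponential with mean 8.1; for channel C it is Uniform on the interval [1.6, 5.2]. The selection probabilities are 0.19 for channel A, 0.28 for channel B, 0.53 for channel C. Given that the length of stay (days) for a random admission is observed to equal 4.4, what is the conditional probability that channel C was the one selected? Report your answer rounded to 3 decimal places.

Likelihoods f(4.4 | ·): A: 0.0753816; B: 0.0717137; C: 0.277778.
Posterior ∝ prior × likelihood. Numerator for C: 0.53·0.277778 = 0.147222.
Normalizing constant: 0.19·0.0753816 + 0.28·0.0717137 + 0.53·0.277778 = 0.181625.
P(C | observation) = 0.147222 / 0.181625 = 0.810585.

0.811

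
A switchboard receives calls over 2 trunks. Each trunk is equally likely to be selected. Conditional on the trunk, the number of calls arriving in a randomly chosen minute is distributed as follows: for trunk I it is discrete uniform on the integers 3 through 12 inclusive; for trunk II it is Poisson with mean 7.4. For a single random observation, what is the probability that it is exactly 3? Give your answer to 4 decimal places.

0.0706

Conditional on each trunk, P(X = 3): I: 0.1; II: 0.0412824.
By total probability, P(X = 3) = 0.5·0.1 + 0.5·0.0412824 = 0.0706412.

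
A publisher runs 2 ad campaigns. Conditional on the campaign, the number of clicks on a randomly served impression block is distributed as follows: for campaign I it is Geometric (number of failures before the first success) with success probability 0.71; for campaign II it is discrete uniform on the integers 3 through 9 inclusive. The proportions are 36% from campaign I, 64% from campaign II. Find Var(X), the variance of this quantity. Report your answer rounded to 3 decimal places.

Per component, I: μ=0.408451, E[X²]=0.742115; II: μ=6, E[X²]=40.
E[X] = 0.36·0.408451 + 0.64·6 = 3.98704.
E[X²] = 0.36·0.742115 + 0.64·40 = 25.8672.
Var(X) = E[X²] − (E[X])² = 25.8672 − 15.8965 = 9.97066.

9.971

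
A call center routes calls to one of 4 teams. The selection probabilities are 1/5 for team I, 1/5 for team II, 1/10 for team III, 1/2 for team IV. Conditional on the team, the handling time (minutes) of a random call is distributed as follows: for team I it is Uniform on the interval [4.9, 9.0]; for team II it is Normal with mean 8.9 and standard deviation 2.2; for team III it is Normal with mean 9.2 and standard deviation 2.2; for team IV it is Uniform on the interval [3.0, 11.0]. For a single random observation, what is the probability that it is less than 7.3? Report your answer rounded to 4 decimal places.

Conditional on each team, P(X < 7.3): I: 0.585366; II: 0.233529; III: 0.193894; IV: 0.5375.
By total probability, P(X < 7.3) = 0.2·0.585366 + 0.2·0.233529 + 0.1·0.193894 + 0.5·0.5375 = 0.451918.

0.4519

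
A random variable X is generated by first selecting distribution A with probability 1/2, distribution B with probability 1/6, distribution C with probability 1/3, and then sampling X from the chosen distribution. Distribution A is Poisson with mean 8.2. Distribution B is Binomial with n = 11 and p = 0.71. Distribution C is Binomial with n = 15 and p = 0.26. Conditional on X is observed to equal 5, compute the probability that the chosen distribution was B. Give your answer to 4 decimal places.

Likelihoods P(X=5 | ·): A: 0.0848542; B: 0.0495817; C: 0.175687.
Posterior ∝ prior × likelihood. Numerator for B: 0.166667·0.0495817 = 0.00826362.
Normalizing constant: 0.5·0.0848542 + 0.166667·0.0495817 + 0.333333·0.175687 = 0.109253.
P(B | observation) = 0.00826362 / 0.109253 = 0.0756375.

0.0756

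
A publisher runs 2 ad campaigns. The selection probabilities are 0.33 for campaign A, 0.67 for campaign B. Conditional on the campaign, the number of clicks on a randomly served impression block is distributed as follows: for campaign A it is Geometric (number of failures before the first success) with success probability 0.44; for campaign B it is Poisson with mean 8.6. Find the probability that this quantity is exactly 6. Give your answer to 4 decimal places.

0.0738

Conditional on each campaign, P(X = 6): A: 0.01357; B: 0.103449.
By total probability, P(X = 6) = 0.33·0.01357 + 0.67·0.103449 = 0.0737888.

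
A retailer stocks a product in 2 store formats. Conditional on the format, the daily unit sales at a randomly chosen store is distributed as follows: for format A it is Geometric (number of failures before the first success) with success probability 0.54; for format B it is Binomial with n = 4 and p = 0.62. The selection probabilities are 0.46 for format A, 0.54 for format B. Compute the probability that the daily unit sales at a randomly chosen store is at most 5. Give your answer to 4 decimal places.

0.9956

Conditional on each format, P(X ≤ 5): A: 0.990526; B: 1.
By total probability, P(X ≤ 5) = 0.46·0.990526 + 0.54·1 = 0.995642.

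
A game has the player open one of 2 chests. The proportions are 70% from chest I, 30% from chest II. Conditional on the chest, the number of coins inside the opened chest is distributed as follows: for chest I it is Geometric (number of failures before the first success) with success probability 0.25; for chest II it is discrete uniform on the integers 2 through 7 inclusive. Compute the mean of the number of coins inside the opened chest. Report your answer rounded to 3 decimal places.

Component means — I: 3; II: 4.5.
E[X] = 0.7·3 + 0.3·4.5 = 3.45.

3.450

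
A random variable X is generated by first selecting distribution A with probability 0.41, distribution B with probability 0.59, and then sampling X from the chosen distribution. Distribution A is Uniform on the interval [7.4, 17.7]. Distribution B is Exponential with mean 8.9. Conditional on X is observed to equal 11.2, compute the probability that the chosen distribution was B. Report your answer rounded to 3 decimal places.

0.321

Likelihoods f(11.2 | ·): A: 0.0970874; B: 0.0319214.
Posterior ∝ prior × likelihood. Numerator for B: 0.59·0.0319214 = 0.0188336.
Normalizing constant: 0.41·0.0970874 + 0.59·0.0319214 = 0.0586395.
P(B | observation) = 0.0188336 / 0.0586395 = 0.321177.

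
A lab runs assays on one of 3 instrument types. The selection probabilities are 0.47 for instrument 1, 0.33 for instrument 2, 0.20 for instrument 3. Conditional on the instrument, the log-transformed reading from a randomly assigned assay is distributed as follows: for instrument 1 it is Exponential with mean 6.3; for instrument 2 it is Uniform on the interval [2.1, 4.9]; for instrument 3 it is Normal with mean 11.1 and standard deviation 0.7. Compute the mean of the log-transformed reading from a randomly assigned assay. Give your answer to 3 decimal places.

Component means — 1: 6.3; 2: 3.5; 3: 11.1.
E[X] = 0.47·6.3 + 0.33·3.5 + 0.2·11.1 = 6.336.

6.336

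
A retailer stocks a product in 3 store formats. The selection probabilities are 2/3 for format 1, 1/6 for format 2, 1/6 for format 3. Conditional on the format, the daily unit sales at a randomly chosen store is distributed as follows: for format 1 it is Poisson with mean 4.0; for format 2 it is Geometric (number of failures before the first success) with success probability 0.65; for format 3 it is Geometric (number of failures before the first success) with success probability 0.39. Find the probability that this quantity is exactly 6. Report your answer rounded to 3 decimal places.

Conditional on each format, P(X = 6): 1: 0.104196; 2: 0.00119487; 3: 0.0200929.
By total probability, P(X = 6) = 0.666667·0.104196 + 0.166667·0.00119487 + 0.166667·0.0200929 = 0.0730117.

0.073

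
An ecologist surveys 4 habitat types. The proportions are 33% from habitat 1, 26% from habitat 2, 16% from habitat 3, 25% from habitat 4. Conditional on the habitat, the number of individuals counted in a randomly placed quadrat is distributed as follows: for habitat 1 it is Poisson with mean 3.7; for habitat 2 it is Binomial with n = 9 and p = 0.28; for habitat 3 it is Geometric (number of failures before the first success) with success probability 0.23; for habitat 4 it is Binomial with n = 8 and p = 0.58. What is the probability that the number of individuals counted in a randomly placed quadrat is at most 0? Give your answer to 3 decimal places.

0.059

Conditional on each habitat, P(X ≤ 0): 1: 0.0247235; 2: 0.0519987; 3: 0.23; 4: 0.000968265.
By total probability, P(X ≤ 0) = 0.33·0.0247235 + 0.26·0.0519987 + 0.16·0.23 + 0.25·0.000968265 = 0.0587205.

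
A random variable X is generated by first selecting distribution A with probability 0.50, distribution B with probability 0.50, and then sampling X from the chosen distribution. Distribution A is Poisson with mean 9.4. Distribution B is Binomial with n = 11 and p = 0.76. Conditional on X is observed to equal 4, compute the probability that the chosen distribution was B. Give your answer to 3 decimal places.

0.158

Likelihoods P(X=4 | ·): A: 0.0269111; B: 0.00504948.
Posterior ∝ prior × likelihood. Numerator for B: 0.5·0.00504948 = 0.00252474.
Normalizing constant: 0.5·0.0269111 + 0.5·0.00504948 = 0.0159803.
P(B | observation) = 0.00252474 / 0.0159803 = 0.157991.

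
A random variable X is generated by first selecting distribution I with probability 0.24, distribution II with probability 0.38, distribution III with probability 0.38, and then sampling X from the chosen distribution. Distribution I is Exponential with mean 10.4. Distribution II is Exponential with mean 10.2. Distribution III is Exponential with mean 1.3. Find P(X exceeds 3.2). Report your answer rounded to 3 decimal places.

Conditional on each component, P(X > 3.2): I: 0.735141; II: 0.73072; III: 0.0853036.
By total probability, P(X > 3.2) = 0.24·0.735141 + 0.38·0.73072 + 0.38·0.0853036 = 0.486523.

0.487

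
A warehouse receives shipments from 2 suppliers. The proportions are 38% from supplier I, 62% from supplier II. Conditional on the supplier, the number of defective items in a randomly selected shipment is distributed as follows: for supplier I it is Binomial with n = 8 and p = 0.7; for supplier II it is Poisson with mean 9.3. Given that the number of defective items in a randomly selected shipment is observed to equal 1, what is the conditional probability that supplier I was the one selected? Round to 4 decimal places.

0.4689

Likelihoods P(X=1 | ·): I: 0.00122472; II: 0.000850245.
Posterior ∝ prior × likelihood. Numerator for I: 0.38·0.00122472 = 0.000465394.
Normalizing constant: 0.38·0.00122472 + 0.62·0.000850245 = 0.000992546.
P(I | observation) = 0.000465394 / 0.000992546 = 0.468889.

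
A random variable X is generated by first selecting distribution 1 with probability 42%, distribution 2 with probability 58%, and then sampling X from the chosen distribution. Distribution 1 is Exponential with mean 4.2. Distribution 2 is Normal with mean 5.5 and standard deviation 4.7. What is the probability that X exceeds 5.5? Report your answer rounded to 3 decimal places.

0.403

Conditional on each component, P(X > 5.5): 1: 0.269949; 2: 0.5.
By total probability, P(X > 5.5) = 0.42·0.269949 + 0.58·0.5 = 0.403378.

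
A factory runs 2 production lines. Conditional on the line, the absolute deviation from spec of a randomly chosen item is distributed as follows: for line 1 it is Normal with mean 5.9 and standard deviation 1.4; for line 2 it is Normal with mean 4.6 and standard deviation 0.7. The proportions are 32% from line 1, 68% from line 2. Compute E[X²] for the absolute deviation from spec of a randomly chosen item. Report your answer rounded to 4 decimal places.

26.4884

For each component E[X²] = Var + (mean)², giving 1: 36.77; 2: 21.65.
Overall E[X²] = 0.32·36.77 + 0.68·21.65 = 26.4884.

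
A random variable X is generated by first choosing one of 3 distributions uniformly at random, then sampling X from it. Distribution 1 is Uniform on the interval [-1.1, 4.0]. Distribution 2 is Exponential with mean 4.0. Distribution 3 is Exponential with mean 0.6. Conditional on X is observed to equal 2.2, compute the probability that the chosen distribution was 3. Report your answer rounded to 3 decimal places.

0.111

Likelihoods f(2.2 | ·): 1: 0.196078; 2: 0.144237; 3: 0.0426026.
Posterior ∝ prior × likelihood. Numerator for 3: 0.333333·0.0426026 = 0.0142009.
Normalizing constant: 0.333333·0.196078 + 0.333333·0.144237 + 0.333333·0.0426026 = 0.127639.
P(3 | observation) = 0.0142009 / 0.127639 = 0.111258.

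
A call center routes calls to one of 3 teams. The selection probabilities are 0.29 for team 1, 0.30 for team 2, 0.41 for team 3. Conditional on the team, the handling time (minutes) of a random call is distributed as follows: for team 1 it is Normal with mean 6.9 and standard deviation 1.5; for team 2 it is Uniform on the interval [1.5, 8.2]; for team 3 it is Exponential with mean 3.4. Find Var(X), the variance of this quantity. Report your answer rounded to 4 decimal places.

8.5951

Per component, 1: μ=6.9, E[X²]=49.86; 2: μ=4.85, E[X²]=27.2633; 3: μ=3.4, E[X²]=23.12.
E[X] = 0.29·6.9 + 0.3·4.85 + 0.41·3.4 = 4.85.
E[X²] = 0.29·49.86 + 0.3·27.2633 + 0.41·23.12 = 32.1176.
Var(X) = E[X²] − (E[X])² = 32.1176 − 23.5225 = 8.5951.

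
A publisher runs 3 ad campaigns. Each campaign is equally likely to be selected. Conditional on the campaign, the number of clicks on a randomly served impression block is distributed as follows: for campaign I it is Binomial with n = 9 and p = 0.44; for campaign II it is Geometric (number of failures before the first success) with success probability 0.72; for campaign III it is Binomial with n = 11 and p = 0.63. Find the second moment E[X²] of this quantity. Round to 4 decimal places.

23.0599

For each component E[X²] = Var + (mean)², giving I: 17.8992; II: 0.691358; III: 50.589.
Overall E[X²] = 0.333333·17.8992 + 0.333333·0.691358 + 0.333333·50.589 = 23.0599.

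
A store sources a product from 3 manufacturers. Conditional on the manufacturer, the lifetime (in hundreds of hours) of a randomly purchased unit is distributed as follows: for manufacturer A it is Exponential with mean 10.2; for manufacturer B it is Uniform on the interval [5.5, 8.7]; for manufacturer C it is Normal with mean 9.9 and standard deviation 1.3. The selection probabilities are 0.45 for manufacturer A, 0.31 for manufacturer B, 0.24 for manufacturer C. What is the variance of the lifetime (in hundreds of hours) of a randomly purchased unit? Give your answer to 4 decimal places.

Per component, A: μ=10.2, E[X²]=208.08; B: μ=7.1, E[X²]=51.2633; C: μ=9.9, E[X²]=99.7.
E[X] = 0.45·10.2 + 0.31·7.1 + 0.24·9.9 = 9.167.
E[X²] = 0.45·208.08 + 0.31·51.2633 + 0.24·99.7 = 133.456.
Var(X) = E[X²] − (E[X])² = 133.456 − 84.0339 = 49.4217.

49.4217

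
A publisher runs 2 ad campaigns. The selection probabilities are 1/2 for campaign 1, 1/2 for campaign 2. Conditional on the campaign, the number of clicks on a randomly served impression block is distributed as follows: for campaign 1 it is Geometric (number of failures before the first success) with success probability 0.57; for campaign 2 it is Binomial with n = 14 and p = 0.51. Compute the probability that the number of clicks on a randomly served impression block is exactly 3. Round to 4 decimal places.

Conditional on each campaign, P(X = 3): 1: 0.045319; 2: 0.0188786.
By total probability, P(X = 3) = 0.5·0.045319 + 0.5·0.0188786 = 0.0320988.

0.0321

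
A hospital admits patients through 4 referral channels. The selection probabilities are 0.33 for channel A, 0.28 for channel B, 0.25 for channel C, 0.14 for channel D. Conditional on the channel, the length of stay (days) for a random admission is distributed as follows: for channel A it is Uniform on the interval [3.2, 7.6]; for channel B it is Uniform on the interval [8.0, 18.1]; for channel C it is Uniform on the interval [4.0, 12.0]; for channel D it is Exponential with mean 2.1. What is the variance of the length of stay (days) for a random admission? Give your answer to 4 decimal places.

Per component, A: μ=5.4, E[X²]=30.7733; B: μ=13.05, E[X²]=178.803; C: μ=8, E[X²]=69.3333; D: μ=2.1, E[X²]=8.82.
E[X] = 0.33·5.4 + 0.28·13.05 + 0.25·8 + 0.14·2.1 = 7.73.
E[X²] = 0.33·30.7733 + 0.28·178.803 + 0.25·69.3333 + 0.14·8.82 = 78.7883.
Var(X) = E[X²] − (E[X])² = 78.7883 − 59.7529 = 19.0354.

19.0354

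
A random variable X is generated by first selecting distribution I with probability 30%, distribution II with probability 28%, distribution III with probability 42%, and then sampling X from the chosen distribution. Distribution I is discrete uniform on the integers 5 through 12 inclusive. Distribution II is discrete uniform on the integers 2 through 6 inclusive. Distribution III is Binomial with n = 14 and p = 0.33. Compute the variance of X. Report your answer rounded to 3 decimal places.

7.078

Per component, I: μ=8.5, E[X²]=77.5; II: μ=4, E[X²]=18; III: μ=4.62, E[X²]=24.4398.
E[X] = 0.3·8.5 + 0.28·4 + 0.42·4.62 = 5.6104.
E[X²] = 0.3·77.5 + 0.28·18 + 0.42·24.4398 = 38.5547.
Var(X) = E[X²] − (E[X])² = 38.5547 − 31.4766 = 7.07813.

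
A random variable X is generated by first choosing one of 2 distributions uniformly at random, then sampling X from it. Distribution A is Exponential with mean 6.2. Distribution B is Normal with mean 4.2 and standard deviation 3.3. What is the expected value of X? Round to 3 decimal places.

5.200

Component means — A: 6.2; B: 4.2.
E[X] = 0.5·6.2 + 0.5·4.2 = 5.2.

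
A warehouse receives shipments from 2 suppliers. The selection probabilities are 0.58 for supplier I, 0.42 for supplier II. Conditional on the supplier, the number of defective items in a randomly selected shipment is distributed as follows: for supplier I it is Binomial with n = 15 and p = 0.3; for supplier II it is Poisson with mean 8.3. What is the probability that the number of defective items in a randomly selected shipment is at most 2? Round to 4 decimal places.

Conditional on each supplier, P(X ≤ 2): I: 0.126828; II: 0.0108714.
By total probability, P(X ≤ 2) = 0.58·0.126828 + 0.42·0.0108714 = 0.078126.

0.0781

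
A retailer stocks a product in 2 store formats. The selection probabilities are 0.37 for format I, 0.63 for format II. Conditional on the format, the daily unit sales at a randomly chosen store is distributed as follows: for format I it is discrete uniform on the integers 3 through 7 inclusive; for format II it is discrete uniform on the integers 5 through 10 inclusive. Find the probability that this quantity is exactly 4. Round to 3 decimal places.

0.074

Conditional on each format, P(X = 4): I: 0.2; II: 0.
By total probability, P(X = 4) = 0.37·0.2 + 0.63·0 = 0.074.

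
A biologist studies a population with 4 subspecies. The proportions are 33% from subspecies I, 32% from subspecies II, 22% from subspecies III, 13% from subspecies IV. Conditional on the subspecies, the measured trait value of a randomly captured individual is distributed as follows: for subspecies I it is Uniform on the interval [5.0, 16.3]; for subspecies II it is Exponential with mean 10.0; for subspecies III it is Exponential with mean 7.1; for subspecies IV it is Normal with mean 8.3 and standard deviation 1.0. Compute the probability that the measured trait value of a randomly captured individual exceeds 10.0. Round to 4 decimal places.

0.3613

Conditional on each subspecies, P(X > 10.0): I: 0.557522; II: 0.367879; III: 0.244522; IV: 0.0445655.
By total probability, P(X > 10.0) = 0.33·0.557522 + 0.32·0.367879 + 0.22·0.244522 + 0.13·0.0445655 = 0.361292.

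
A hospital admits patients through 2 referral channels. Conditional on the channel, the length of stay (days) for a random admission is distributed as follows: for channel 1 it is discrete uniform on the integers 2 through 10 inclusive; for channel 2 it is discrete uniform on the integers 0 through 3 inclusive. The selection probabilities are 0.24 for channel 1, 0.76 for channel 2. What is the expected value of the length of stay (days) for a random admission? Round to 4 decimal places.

2.5800

Component means — 1: 6; 2: 1.5.
E[X] = 0.24·6 + 0.76·1.5 = 2.58.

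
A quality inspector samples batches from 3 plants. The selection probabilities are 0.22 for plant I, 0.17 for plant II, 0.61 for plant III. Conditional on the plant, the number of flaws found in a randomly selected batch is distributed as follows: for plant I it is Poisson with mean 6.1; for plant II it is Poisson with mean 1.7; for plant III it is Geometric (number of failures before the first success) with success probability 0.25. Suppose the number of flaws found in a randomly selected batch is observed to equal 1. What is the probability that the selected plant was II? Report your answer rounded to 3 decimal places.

Likelihoods P(X=1 | ·): I: 0.0136815; II: 0.310562; III: 0.1875.
Posterior ∝ prior × likelihood. Numerator for II: 0.17·0.310562 = 0.0527955.
Normalizing constant: 0.22·0.0136815 + 0.17·0.310562 + 0.61·0.1875 = 0.17018.
P(II | observation) = 0.0527955 / 0.17018 = 0.310233.

0.310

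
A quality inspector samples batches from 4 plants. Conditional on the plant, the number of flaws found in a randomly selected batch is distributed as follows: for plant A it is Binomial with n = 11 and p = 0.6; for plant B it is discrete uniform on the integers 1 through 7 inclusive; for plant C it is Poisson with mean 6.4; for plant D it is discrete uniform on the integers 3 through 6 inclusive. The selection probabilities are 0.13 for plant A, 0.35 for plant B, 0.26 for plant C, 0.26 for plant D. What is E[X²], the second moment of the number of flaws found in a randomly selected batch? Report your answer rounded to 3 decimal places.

30.910

For each component E[X²] = Var + (mean)², giving A: 46.2; B: 20; C: 47.36; D: 21.5.
Overall E[X²] = 0.13·46.2 + 0.35·20 + 0.26·47.36 + 0.26·21.5 = 30.9096.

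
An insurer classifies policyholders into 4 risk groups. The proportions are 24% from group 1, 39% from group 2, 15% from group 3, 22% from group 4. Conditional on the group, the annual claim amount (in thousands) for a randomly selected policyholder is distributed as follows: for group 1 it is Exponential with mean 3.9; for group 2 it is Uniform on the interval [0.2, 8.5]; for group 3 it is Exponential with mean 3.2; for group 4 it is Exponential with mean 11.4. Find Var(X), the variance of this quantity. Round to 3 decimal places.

Per component, 1: μ=3.9, E[X²]=30.42; 2: μ=4.35, E[X²]=24.6633; 3: μ=3.2, E[X²]=20.48; 4: μ=11.4, E[X²]=259.92.
E[X] = 0.24·3.9 + 0.39·4.35 + 0.15·3.2 + 0.22·11.4 = 5.6205.
E[X²] = 0.24·30.42 + 0.39·24.6633 + 0.15·20.48 + 0.22·259.92 = 77.1739.
Var(X) = E[X²] − (E[X])² = 77.1739 − 31.59 = 45.5839.

45.584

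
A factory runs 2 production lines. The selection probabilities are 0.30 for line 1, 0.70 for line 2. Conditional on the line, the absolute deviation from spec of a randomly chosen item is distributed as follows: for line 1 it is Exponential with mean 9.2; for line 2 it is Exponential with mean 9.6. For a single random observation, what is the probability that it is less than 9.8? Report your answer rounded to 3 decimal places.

0.644

Conditional on each line, P(X < 9.8): 1: 0.655347; 2: 0.639705.
By total probability, P(X < 9.8) = 0.3·0.655347 + 0.7·0.639705 = 0.644398.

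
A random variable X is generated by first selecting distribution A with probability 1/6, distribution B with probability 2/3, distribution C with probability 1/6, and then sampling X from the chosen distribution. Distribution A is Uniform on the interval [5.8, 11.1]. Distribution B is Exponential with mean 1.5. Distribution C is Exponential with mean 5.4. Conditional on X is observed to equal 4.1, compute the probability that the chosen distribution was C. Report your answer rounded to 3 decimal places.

Likelihoods f(4.1 | ·): A: 0; B: 0.0433348; C: 0.0866691.
Posterior ∝ prior × likelihood. Numerator for C: 0.166667·0.0866691 = 0.0144448.
Normalizing constant: 0.166667·0 + 0.666667·0.0433348 + 0.166667·0.0866691 = 0.0433347.
P(C | observation) = 0.0144448 / 0.0433347 = 0.333332.

0.333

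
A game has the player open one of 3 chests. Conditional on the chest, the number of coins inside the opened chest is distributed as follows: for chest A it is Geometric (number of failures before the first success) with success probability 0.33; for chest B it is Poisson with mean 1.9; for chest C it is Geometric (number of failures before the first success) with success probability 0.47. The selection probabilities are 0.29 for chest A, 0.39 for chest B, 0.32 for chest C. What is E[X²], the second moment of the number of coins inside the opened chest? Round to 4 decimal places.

For each component E[X²] = Var + (mean)², giving A: 10.2746; B: 5.51; C: 3.67089.
Overall E[X²] = 0.29·10.2746 + 0.39·5.51 + 0.32·3.67089 = 6.30321.

6.3032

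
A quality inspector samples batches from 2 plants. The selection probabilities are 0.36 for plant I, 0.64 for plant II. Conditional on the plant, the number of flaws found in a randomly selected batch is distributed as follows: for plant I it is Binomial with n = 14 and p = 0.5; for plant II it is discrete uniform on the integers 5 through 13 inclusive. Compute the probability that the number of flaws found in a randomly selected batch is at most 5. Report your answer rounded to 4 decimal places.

0.1474

Conditional on each plant, P(X ≤ 5): I: 0.211975; II: 0.111111.
By total probability, P(X ≤ 5) = 0.36·0.211975 + 0.64·0.111111 = 0.147422.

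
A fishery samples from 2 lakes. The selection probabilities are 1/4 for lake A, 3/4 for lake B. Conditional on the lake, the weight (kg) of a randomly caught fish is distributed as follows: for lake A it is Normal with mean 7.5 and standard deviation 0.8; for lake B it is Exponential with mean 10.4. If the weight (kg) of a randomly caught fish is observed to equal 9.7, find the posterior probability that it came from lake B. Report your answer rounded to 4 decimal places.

0.9090

Likelihoods f(9.7 | ·): A: 0.011367; B: 0.0378359.
Posterior ∝ prior × likelihood. Numerator for B: 0.75·0.0378359 = 0.0283769.
Normalizing constant: 0.25·0.011367 + 0.75·0.0378359 = 0.0312186.
P(B | observation) = 0.0283769 / 0.0312186 = 0.908973.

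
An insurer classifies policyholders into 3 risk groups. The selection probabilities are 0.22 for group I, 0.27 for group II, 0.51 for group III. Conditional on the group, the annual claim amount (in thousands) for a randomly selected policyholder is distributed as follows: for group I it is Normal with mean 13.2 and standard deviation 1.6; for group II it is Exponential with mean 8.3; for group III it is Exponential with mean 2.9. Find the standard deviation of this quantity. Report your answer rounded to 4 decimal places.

Per component, I: μ=13.2, E[X²]=176.8; II: μ=8.3, E[X²]=137.78; III: μ=2.9, E[X²]=16.82.
E[X] = 0.22·13.2 + 0.27·8.3 + 0.51·2.9 = 6.624.
E[X²] = 0.22·176.8 + 0.27·137.78 + 0.51·16.82 = 84.6748.
Var(X) = E[X²] − (E[X])² = 84.6748 − 43.8774 = 40.7974.
SD(X) = √40.7974 = 6.38729.

6.3873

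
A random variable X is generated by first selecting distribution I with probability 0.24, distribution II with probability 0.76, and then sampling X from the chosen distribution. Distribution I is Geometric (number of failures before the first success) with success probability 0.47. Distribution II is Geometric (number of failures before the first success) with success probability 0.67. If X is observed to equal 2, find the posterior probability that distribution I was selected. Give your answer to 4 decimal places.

Likelihoods P(X=2 | ·): I: 0.132023; II: 0.072963.
Posterior ∝ prior × likelihood. Numerator for I: 0.24·0.132023 = 0.0316855.
Normalizing constant: 0.24·0.132023 + 0.76·0.072963 = 0.0871374.
P(I | observation) = 0.0316855 / 0.0871374 = 0.363627.

0.3636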